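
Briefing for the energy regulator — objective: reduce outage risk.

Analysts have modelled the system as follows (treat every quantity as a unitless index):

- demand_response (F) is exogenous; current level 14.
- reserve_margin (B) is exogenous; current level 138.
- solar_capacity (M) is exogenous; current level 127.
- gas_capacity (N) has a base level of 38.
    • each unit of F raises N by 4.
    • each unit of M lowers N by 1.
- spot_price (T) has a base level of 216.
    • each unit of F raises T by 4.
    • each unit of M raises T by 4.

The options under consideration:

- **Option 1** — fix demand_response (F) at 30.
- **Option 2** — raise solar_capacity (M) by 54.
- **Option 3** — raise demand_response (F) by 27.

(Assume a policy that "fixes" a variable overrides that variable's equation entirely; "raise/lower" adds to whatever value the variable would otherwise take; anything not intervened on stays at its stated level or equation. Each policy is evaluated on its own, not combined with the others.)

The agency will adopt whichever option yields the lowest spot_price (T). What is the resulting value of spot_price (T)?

844

Option 1 (F := 30):
  F = 30
  M = 127
  T = 216 + 4·30 + 4·127 = 844
Option 2 (M + 54):
  F = 14
  M = 127 + 54 = 181
  T = 216 + 4·14 + 4·181 = 996
Option 3 (F + 27):
  F = 14 + 27 = 41
  M = 127
  T = 216 + 4·41 + 4·127 = 888
Comparing — Option 1: T=844, Option 2: T=996, Option 3: T=888. Lowest is 844 (Option 1).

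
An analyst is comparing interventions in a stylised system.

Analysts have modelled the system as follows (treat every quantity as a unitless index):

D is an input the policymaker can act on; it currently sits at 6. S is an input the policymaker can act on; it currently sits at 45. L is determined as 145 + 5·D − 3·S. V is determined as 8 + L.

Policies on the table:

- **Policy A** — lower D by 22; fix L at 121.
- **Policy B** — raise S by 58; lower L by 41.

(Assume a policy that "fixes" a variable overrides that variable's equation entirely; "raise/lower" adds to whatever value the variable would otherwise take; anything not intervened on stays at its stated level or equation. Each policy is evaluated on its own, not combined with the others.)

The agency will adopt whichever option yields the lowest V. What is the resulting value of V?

Policy A (D − 22, L := 121):
  D = 6 − 22 = -16
  S = 45
  L = 121
  V = 8 + 121 = 129
Policy B (S + 58, L − 41):
  D = 6
  S = 45 + 58 = 103
  L = 145 + 5·6 − 3·103 (−41 from intervention) = -175
  V = 8 + (-175) = -167
Comparing — Policy A: V=129, Policy B: V=-167. Lowest is -167 (Policy B).

-167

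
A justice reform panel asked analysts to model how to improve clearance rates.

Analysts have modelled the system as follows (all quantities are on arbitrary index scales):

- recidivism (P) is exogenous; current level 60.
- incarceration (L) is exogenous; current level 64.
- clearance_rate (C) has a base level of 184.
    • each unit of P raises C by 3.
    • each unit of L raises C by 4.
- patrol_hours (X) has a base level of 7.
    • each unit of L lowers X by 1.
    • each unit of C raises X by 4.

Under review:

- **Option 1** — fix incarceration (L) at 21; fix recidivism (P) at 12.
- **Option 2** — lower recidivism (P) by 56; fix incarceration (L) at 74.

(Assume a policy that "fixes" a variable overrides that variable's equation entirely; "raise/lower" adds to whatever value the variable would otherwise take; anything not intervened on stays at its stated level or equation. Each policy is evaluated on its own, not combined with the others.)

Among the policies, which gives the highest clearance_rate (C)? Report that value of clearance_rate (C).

Option 1 (L := 21, P := 12):
  P = 12
  L = 21
  C = 184 + 3·12 + 4·21 = 304
Option 2 (P − 56, L := 74):
  P = 60 − 56 = 4
  L = 74
  C = 184 + 3·4 + 4·74 = 492
Comparing — Option 1: C=304, Option 2: C=492. Highest is 492 (Option 2).

492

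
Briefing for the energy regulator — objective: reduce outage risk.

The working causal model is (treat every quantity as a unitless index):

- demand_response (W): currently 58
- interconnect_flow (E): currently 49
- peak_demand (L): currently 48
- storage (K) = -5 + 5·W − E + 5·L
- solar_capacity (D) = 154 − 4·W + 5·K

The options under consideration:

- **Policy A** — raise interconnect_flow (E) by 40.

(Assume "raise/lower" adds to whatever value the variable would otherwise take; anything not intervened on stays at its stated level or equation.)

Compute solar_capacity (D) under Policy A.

2102

Policy A (E + 40):
  W = 58
  E = 49 + 40 = 89
  L = 48
  K = -5 + 5·58 − 89 + 5·48 = 436
  D = 154 − 4·58 + 5·436 = 2102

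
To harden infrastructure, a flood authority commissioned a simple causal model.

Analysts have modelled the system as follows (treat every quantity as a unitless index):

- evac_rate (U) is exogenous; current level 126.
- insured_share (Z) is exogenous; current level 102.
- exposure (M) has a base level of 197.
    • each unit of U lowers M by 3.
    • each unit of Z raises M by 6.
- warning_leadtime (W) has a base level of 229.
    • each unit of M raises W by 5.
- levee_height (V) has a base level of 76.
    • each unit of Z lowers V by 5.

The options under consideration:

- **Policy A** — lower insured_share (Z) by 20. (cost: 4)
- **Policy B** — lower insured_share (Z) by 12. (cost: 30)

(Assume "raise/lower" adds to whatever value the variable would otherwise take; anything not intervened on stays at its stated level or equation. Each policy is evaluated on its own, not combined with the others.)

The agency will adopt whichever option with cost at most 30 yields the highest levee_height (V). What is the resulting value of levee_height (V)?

-334

Policy A (Z − 20):
  Z = 102 − 20 = 82
  V = 76 − 5·82 = -334
Policy B (Z − 12):
  Z = 102 − 12 = 90
  V = 76 − 5·90 = -374
Comparing — Policy A: V=-334, Policy B: V=-374. Highest is -334 (Policy A).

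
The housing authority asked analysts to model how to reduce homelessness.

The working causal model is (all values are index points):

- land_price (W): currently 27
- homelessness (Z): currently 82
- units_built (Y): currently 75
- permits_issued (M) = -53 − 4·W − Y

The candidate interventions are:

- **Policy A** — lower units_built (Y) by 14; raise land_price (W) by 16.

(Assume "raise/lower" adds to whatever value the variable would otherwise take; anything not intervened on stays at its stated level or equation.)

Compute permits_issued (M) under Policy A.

-286

Policy A (Y − 14, W + 16):
  W = 27 + 16 = 43
  Y = 75 − 14 = 61
  M = -53 − 4·43 − 61 = -286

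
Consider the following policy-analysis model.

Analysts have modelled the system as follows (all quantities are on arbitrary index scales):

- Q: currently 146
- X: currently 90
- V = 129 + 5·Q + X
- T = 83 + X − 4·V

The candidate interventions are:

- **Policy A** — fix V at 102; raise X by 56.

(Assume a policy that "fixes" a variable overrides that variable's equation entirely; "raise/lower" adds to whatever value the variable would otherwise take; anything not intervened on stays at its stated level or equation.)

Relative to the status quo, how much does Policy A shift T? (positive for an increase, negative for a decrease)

Baseline:
  Q = 146
  X = 90
  V = 129 + 5·146 + 90 = 949
  T = 83 + 90 − 4·949 = -3623
Policy A (V := 102, X + 56):
  Q = 146
  X = 90 + 56 = 146
  V = 102
  T = 83 + 146 − 4·102 = -179
Change in T: -179 − (-3623) = 3444

3444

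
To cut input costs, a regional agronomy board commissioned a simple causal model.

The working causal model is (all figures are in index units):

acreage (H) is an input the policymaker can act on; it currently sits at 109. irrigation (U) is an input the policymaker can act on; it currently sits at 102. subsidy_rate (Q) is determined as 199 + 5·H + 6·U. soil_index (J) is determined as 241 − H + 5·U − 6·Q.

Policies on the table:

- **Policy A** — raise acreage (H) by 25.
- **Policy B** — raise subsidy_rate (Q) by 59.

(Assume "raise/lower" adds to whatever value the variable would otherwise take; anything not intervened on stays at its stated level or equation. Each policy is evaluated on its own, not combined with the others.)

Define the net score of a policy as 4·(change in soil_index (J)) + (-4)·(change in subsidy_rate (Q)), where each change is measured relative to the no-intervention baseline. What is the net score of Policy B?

Baseline:
  H = 109
  U = 102
  Q = 199 + 5·109 + 6·102 = 1356
  J = 241 − 109 + 5·102 − 6·1356 = -7494
Policy B (Q + 59):
  H = 109
  U = 102
  Q = 199 + 5·109 + 6·102 (+59 from intervention) = 1415
  J = 241 − 109 + 5·102 − 6·1415 = -7848
ΔJ = -7848 − (-7494) = -354; ΔQ = 1415 − 1356 = 59
Score = 4·(-354) + (-4)·59 = -1652

-1652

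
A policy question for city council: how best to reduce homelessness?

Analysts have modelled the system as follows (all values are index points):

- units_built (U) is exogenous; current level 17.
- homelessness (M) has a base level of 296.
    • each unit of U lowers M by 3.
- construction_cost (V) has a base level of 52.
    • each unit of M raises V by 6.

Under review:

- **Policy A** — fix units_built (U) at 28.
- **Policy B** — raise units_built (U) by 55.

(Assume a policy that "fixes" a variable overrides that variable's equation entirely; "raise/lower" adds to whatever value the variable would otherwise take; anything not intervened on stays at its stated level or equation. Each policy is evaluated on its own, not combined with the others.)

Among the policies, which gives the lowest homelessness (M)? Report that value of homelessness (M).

Policy A (U := 28):
  U = 28
  M = 296 − 3·28 = 212
Policy B (U + 55):
  U = 17 + 55 = 72
  M = 296 − 3·72 = 80
Comparing — Policy A: M=212, Policy B: M=80. Lowest is 80 (Policy B).

80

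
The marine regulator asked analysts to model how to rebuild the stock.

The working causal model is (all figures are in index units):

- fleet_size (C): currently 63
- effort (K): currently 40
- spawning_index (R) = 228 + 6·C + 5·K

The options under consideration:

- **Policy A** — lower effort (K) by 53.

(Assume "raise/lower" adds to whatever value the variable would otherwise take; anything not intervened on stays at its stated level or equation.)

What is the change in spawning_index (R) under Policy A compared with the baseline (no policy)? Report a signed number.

-265

Baseline:
  C = 63
  K = 40
  R = 228 + 6·63 + 5·40 = 806
Policy A (K − 53):
  C = 63
  K = 40 − 53 = -13
  R = 228 + 6·63 + 5·(-13) = 541
Change in R: 541 − 806 = -265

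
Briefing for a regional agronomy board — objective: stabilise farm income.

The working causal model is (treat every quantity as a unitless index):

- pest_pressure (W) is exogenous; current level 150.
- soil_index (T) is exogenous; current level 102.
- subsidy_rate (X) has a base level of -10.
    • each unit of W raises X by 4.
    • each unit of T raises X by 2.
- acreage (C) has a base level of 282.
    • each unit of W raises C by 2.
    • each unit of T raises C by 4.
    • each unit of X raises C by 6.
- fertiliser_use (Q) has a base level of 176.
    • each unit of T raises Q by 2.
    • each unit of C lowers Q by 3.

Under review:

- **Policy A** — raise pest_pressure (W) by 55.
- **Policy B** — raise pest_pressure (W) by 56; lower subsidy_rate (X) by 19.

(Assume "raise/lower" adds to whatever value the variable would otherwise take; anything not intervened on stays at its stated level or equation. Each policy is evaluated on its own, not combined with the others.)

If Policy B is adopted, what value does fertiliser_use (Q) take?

Policy B (W + 56, X − 19):
  W = 150 + 56 = 206
  T = 102
  X = -10 + 4·206 + 2·102 (−19 from intervention) = 999
  C = 282 + 2·206 + 4·102 + 6·999 = 7096
  Q = 176 + 2·102 − 3·7096 = -20908

-20908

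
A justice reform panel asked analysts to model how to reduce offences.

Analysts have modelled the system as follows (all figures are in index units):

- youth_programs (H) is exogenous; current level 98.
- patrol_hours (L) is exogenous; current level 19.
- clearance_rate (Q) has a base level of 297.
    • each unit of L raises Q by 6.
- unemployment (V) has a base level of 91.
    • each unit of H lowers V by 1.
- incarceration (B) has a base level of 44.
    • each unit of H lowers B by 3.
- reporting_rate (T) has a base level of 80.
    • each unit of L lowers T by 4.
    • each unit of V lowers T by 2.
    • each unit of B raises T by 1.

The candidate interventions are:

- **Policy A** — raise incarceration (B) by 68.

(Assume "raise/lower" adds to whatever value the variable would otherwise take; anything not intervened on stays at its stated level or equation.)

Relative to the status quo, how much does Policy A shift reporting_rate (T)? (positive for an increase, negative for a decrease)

68

Baseline:
  H = 98
  L = 19
  V = 91 − 98 = -7
  B = 44 − 3·98 = -250
  T = 80 − 4·19 − 2·(-7) + (-250) = -232
Policy A (B + 68):
  H = 98
  L = 19
  V = 91 − 98 = -7
  B = 44 − 3·98 (+68 from intervention) = -182
  T = 80 − 4·19 − 2·(-7) + (-182) = -164
Change in T: -164 − (-232) = 68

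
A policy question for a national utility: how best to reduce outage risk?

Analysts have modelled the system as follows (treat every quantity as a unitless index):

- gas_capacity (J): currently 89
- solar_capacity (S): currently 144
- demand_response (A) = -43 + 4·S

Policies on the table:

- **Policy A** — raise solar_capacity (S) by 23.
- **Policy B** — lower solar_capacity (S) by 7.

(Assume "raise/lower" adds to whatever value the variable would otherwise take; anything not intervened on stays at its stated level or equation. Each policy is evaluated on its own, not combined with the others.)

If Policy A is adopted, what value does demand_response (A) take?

625

Policy A (S + 23):
  S = 144 + 23 = 167
  A = -43 + 4·167 = 625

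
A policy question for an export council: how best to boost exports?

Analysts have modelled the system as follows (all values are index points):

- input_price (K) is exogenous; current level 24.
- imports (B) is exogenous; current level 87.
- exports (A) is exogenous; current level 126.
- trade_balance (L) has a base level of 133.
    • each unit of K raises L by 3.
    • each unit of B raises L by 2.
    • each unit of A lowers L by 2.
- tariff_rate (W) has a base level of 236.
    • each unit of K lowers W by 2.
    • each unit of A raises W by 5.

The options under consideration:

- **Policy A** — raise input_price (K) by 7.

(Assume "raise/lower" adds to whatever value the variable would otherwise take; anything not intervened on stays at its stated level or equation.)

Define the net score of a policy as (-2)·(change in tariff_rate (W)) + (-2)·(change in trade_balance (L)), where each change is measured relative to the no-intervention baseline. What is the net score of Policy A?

-14

Baseline:
  K = 24
  B = 87
  A = 126
  L = 133 + 3·24 + 2·87 − 2·126 = 127
  W = 236 − 2·24 + 5·126 = 818
Policy A (K + 7):
  K = 24 + 7 = 31
  B = 87
  A = 126
  L = 133 + 3·31 + 2·87 − 2·126 = 148
  W = 236 − 2·31 + 5·126 = 804
ΔW = 804 − 818 = -14; ΔL = 148 − 127 = 21
Score = (-2)·(-14) + (-2)·21 = -14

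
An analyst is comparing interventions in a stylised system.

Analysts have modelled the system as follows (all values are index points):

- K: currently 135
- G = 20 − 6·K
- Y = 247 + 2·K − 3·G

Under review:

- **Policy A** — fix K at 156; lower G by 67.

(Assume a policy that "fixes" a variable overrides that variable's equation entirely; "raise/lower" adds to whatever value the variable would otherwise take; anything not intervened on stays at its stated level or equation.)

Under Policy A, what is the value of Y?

3508

Policy A (K := 156, G − 67):
  K = 156
  G = 20 − 6·156 (−67 from intervention) = -983
  Y = 247 + 2·156 − 3·(-983) = 3508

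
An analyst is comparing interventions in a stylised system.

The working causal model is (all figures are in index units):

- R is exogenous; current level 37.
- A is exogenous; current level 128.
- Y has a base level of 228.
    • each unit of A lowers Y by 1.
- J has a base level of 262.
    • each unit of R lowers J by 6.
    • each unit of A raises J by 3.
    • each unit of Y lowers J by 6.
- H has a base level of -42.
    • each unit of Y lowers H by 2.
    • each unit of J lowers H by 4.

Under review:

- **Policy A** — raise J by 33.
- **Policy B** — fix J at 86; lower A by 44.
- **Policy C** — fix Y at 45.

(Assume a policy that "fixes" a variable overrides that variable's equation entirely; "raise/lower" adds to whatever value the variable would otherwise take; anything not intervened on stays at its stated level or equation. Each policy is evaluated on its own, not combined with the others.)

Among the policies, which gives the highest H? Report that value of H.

330

Policy A (J + 33):
  R = 37
  A = 128
  Y = 228 − 128 = 100
  J = 262 − 6·37 + 3·128 − 6·100 (+33 from intervention) = -143
  H = -42 − 2·100 − 4·(-143) = 330
Policy B (J := 86, A − 44):
  R = 37
  A = 128 − 44 = 84
  Y = 228 − 84 = 144
  J = 86
  H = -42 − 2·144 − 4·86 = -674
Policy C (Y := 45):
  R = 37
  A = 128
  Y = 45
  J = 262 − 6·37 + 3·128 − 6·45 = 154
  H = -42 − 2·45 − 4·154 = -748
Comparing — Policy A: H=330, Policy B: H=-674, Policy C: H=-748. Highest is 330 (Policy A).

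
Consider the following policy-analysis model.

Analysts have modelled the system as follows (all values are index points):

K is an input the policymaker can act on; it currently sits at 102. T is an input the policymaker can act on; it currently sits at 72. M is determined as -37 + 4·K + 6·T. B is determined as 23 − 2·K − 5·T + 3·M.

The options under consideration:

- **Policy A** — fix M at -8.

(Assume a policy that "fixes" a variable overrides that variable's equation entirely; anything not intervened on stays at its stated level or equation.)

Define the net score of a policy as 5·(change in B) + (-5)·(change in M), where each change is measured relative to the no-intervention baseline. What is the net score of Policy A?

Baseline:
  K = 102
  T = 72
  M = -37 + 4·102 + 6·72 = 803
  B = 23 − 2·102 − 5·72 + 3·803 = 1868
Policy A (M := -8):
  K = 102
  T = 72
  M = -8
  B = 23 − 2·102 − 5·72 + 3·(-8) = -565
ΔB = -565 − 1868 = -2433; ΔM = -8 − 803 = -811
Score = 5·(-2433) + (-5)·(-811) = -8110

-8110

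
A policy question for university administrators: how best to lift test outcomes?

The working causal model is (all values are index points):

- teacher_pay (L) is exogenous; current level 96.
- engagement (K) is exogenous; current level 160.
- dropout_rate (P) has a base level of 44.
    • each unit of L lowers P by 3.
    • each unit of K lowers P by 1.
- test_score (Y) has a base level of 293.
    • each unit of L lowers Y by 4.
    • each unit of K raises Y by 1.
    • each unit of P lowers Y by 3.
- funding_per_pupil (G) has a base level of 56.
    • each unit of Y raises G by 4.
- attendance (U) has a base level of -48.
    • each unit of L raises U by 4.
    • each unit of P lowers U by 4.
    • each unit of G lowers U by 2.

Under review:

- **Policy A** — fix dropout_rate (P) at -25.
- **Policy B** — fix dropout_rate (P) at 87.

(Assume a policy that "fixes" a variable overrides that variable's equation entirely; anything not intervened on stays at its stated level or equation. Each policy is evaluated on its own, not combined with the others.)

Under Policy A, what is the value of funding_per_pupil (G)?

632

Policy A (P := -25):
  L = 96
  K = 160
  P = -25
  Y = 293 − 4·96 + 160 − 3·(-25) = 144
  G = 56 + 4·144 = 632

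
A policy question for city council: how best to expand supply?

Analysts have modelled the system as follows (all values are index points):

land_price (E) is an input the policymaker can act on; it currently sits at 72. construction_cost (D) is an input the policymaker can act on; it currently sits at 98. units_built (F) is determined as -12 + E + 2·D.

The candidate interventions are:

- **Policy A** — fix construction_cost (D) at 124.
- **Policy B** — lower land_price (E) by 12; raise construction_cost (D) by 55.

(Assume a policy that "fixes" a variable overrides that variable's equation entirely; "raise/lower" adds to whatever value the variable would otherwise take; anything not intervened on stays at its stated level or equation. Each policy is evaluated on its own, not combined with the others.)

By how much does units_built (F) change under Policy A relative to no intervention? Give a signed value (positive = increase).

52

Baseline:
  E = 72
  D = 98
  F = -12 + 72 + 2·98 = 256
Policy A (D := 124):
  E = 72
  D = 124
  F = -12 + 72 + 2·124 = 308
Change in F: 308 − 256 = 52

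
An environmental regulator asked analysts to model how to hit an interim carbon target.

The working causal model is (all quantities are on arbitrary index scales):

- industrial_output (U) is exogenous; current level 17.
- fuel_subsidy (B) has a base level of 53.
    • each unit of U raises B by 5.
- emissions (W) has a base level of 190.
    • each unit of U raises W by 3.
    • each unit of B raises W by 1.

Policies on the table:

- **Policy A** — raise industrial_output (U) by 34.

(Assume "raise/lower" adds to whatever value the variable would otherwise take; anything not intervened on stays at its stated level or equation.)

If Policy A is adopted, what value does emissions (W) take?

651

Policy A (U + 34):
  U = 17 + 34 = 51
  B = 53 + 5·51 = 308
  W = 190 + 3·51 + 308 = 651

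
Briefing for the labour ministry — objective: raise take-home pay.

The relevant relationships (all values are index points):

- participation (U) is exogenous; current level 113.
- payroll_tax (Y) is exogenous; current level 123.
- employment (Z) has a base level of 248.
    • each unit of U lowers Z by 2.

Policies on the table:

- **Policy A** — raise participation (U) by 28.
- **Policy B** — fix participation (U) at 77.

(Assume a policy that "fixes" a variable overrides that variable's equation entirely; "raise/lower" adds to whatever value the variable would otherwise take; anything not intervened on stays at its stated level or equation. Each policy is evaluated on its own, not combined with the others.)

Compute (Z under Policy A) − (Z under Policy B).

-128

Policy A (U + 28):
  U = 113 + 28 = 141
  Z = 248 − 2·141 = -34
Policy B (U := 77):
  U = 77
  Z = 248 − 2·77 = 94
Z: -34 − 94 = -128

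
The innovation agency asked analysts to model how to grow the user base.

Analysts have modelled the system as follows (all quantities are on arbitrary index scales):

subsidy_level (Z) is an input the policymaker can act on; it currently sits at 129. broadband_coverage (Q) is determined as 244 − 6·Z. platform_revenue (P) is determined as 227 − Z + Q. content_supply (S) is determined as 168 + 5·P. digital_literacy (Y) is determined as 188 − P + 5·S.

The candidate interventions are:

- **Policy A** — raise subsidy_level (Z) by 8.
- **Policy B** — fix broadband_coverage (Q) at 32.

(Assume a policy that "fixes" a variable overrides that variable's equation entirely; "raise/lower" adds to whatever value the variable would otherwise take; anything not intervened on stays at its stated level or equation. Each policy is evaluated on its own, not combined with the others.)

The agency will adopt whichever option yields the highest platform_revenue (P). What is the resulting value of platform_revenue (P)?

Policy A (Z + 8):
  Z = 129 + 8 = 137
  Q = 244 − 6·137 = -578
  P = 227 − 137 + (-578) = -488
Policy B (Q := 32):
  Z = 129
  Q = 32
  P = 227 − 129 + 32 = 130
Comparing — Policy A: P=-488, Policy B: P=130. Highest is 130 (Policy B).

130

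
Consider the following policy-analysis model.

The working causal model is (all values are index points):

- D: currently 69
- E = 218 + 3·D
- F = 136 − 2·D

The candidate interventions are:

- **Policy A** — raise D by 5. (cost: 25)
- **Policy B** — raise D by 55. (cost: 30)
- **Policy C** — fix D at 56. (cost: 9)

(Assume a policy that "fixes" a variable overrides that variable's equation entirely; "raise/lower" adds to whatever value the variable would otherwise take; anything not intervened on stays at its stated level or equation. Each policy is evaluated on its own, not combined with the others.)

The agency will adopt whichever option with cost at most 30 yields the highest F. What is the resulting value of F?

Policy A (D + 5):
  D = 69 + 5 = 74
  F = 136 − 2·74 = -12
Policy B (D + 55):
  D = 69 + 55 = 124
  F = 136 − 2·124 = -112
Policy C (D := 56):
  D = 56
  F = 136 − 2·56 = 24
Comparing — Policy A: F=-12, Policy B: F=-112, Policy C: F=24. Highest is 24 (Policy C).

24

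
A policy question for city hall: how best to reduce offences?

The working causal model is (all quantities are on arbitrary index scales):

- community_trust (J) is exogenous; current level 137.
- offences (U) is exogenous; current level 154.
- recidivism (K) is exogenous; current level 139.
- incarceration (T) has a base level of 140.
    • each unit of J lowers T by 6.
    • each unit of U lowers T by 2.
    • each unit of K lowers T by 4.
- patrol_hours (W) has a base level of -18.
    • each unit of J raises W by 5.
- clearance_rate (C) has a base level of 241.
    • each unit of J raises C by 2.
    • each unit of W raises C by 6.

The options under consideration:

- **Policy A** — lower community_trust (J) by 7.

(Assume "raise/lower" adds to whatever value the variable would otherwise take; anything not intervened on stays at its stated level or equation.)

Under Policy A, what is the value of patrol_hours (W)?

632

Policy A (J − 7):
  J = 137 − 7 = 130
  W = -18 + 5·130 = 632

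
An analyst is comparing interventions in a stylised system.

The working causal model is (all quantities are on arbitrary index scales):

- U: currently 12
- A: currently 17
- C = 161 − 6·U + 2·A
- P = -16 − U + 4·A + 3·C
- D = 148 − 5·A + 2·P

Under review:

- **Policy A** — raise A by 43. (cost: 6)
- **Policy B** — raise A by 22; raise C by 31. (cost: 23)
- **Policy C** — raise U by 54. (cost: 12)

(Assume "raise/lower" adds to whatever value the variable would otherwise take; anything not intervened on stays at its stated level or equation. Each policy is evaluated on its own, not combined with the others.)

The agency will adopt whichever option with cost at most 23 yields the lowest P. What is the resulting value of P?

Policy A (A + 43):
  U = 12
  A = 17 + 43 = 60
  C = 161 − 6·12 + 2·60 = 209
  P = -16 − 12 + 4·60 + 3·209 = 839
Policy B (A + 22, C + 31):
  U = 12
  A = 17 + 22 = 39
  C = 161 − 6·12 + 2·39 (+31 from intervention) = 198
  P = -16 − 12 + 4·39 + 3·198 = 722
Policy C (U + 54):
  U = 12 + 54 = 66
  A = 17
  C = 161 − 6·66 + 2·17 = -201
  P = -16 − 66 + 4·17 + 3·(-201) = -617
Comparing — Policy A: P=839, Policy B: P=722, Policy C: P=-617. Lowest is -617 (Policy C).

-617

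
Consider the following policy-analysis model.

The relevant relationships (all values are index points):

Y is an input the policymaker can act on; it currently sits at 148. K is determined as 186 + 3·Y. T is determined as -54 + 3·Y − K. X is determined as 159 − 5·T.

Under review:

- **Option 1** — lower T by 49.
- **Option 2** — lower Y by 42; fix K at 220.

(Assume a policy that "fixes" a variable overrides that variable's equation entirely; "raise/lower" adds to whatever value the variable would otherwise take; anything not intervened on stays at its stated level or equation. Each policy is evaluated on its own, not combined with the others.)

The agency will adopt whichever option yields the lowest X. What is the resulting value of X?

Option 1 (T − 49):
  Y = 148
  K = 186 + 3·148 = 630
  T = -54 + 3·148 − 630 (−49 from intervention) = -289
  X = 159 − 5·(-289) = 1604
Option 2 (Y − 42, K := 220):
  Y = 148 − 42 = 106
  K = 220
  T = -54 + 3·106 − 220 = 44
  X = 159 − 5·44 = -61
Comparing — Option 1: X=1604, Option 2: X=-61. Lowest is -61 (Option 2).

-61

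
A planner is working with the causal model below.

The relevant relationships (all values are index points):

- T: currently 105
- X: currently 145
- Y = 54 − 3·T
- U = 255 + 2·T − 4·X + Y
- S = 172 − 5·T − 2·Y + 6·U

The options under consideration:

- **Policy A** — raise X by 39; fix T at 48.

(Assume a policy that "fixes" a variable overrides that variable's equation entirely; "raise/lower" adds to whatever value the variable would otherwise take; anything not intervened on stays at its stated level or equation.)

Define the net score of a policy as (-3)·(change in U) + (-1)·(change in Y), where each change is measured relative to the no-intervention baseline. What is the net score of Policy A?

Baseline:
  T = 105
  X = 145
  Y = 54 − 3·105 = -261
  U = 255 + 2·105 − 4·145 + (-261) = -376
Policy A (X + 39, T := 48):
  T = 48
  X = 145 + 39 = 184
  Y = 54 − 3·48 = -90
  U = 255 + 2·48 − 4·184 + (-90) = -475
ΔU = -475 − (-376) = -99; ΔY = -90 − (-261) = 171
Score = (-3)·(-99) + (-1)·171 = 126

126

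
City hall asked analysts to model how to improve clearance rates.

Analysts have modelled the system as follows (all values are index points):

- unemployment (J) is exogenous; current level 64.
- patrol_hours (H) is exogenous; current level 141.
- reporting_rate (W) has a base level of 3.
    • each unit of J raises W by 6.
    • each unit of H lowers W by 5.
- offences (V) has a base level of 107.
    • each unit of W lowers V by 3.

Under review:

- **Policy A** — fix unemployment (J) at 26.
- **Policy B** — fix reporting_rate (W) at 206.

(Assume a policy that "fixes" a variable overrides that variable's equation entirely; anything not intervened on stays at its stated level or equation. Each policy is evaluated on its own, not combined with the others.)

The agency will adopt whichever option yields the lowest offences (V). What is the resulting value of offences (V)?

-511

Policy A (J := 26):
  J = 26
  H = 141
  W = 3 + 6·26 − 5·141 = -546
  V = 107 − 3·(-546) = 1745
Policy B (W := 206):
  J = 64
  H = 141
  W = 206
  V = 107 − 3·206 = -511
Comparing — Policy A: V=1745, Policy B: V=-511. Lowest is -511 (Policy B).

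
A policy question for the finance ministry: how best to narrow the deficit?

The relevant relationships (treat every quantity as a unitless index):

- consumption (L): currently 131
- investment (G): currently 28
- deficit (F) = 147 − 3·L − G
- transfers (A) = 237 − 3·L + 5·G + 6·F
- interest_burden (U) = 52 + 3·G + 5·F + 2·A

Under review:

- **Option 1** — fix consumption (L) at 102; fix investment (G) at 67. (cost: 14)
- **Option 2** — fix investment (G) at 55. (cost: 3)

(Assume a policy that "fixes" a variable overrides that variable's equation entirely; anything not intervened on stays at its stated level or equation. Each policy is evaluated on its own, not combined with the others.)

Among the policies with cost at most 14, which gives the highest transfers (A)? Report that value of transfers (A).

Option 1 (L := 102, G := 67):
  L = 102
  G = 67
  F = 147 − 3·102 − 67 = -226
  A = 237 − 3·102 + 5·67 + 6·(-226) = -1090
Option 2 (G := 55):
  L = 131
  G = 55
  F = 147 − 3·131 − 55 = -301
  A = 237 − 3·131 + 5·55 + 6·(-301) = -1687
Comparing — Option 1: A=-1090, Option 2: A=-1687. Highest is -1090 (Option 1).

-1090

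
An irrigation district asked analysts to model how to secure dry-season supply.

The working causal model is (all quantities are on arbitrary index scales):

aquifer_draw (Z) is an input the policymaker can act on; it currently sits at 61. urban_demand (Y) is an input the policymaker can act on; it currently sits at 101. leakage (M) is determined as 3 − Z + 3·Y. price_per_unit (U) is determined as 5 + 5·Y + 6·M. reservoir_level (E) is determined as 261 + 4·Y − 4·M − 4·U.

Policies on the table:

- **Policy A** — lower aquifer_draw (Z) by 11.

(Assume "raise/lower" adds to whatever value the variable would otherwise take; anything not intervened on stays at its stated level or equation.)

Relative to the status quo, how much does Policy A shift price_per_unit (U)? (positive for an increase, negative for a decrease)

66

Baseline:
  Z = 61
  Y = 101
  M = 3 − 61 + 3·101 = 245
  U = 5 + 5·101 + 6·245 = 1980
Policy A (Z − 11):
  Z = 61 − 11 = 50
  Y = 101
  M = 3 − 50 + 3·101 = 256
  U = 5 + 5·101 + 6·256 = 2046
Change in U: 2046 − 1980 = 66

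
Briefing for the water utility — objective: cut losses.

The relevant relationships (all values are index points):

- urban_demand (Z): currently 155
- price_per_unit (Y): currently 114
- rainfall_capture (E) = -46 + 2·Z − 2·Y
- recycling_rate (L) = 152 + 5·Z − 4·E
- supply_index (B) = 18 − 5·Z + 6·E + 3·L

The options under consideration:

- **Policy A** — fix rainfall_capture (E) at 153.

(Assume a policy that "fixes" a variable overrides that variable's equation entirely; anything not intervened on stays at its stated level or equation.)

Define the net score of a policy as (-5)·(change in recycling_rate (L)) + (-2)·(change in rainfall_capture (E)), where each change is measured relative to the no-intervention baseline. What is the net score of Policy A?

2106

Baseline:
  Z = 155
  Y = 114
  E = -46 + 2·155 − 2·114 = 36
  L = 152 + 5·155 − 4·36 = 783
Policy A (E := 153):
  Z = 155
  Y = 114
  E = 153
  L = 152 + 5·155 − 4·153 = 315
ΔL = 315 − 783 = -468; ΔE = 153 − 36 = 117
Score = (-5)·(-468) + (-2)·117 = 2106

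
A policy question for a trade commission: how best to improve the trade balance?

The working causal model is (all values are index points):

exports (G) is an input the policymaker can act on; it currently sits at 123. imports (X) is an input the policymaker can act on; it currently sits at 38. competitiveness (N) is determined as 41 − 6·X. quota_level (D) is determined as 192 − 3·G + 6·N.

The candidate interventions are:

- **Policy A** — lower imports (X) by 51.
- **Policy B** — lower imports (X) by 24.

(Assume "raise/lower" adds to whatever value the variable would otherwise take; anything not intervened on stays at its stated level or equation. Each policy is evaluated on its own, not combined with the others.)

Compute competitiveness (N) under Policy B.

-43

Policy B (X − 24):
  X = 38 − 24 = 14
  N = 41 − 6·14 = -43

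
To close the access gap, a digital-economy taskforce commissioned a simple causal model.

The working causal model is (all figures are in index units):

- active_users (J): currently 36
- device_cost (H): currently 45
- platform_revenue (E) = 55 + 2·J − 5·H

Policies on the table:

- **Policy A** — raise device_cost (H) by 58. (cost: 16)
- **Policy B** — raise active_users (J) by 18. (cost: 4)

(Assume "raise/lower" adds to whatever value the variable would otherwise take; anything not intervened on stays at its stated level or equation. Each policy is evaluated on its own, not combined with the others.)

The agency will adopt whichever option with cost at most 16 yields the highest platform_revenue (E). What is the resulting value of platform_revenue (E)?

-62

Policy A (H + 58):
  J = 36
  H = 45 + 58 = 103
  E = 55 + 2·36 − 5·103 = -388
Policy B (J + 18):
  J = 36 + 18 = 54
  H = 45
  E = 55 + 2·54 − 5·45 = -62
Comparing — Policy A: E=-388, Policy B: E=-62. Highest is -62 (Policy B).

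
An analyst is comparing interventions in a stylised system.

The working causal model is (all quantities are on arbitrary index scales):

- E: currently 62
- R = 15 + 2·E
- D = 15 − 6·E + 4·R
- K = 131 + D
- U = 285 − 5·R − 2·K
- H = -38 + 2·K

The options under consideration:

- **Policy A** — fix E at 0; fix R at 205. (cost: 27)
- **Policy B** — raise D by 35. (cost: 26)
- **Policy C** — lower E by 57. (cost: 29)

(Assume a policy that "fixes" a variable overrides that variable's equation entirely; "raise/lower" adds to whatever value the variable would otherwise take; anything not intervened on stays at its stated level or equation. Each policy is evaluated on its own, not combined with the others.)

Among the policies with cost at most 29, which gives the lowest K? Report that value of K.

216

Policy A (E := 0, R := 205):
  E = 0
  R = 205
  D = 15 − 6·0 + 4·205 = 835
  K = 131 + 835 = 966
Policy B (D + 35):
  E = 62
  R = 15 + 2·62 = 139
  D = 15 − 6·62 + 4·139 (+35 from intervention) = 234
  K = 131 + 234 = 365
Policy C (E − 57):
  E = 62 − 57 = 5
  R = 15 + 2·5 = 25
  D = 15 − 6·5 + 4·25 = 85
  K = 131 + 85 = 216
Comparing — Policy A: K=966, Policy B: K=365, Policy C: K=216. Lowest is 216 (Policy C).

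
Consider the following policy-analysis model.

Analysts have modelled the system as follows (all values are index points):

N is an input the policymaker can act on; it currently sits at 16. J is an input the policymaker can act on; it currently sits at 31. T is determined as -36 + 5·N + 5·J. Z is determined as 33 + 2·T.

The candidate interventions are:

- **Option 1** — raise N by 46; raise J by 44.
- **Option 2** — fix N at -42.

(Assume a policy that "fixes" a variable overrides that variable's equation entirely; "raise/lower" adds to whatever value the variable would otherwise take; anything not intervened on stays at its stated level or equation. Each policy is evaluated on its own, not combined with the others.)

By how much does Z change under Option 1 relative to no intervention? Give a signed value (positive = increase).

Baseline:
  N = 16
  J = 31
  T = -36 + 5·16 + 5·31 = 199
  Z = 33 + 2·199 = 431
Option 1 (N + 46, J + 44):
  N = 16 + 46 = 62
  J = 31 + 44 = 75
  T = -36 + 5·62 + 5·75 = 649
  Z = 33 + 2·649 = 1331
Change in Z: 1331 − 431 = 900

900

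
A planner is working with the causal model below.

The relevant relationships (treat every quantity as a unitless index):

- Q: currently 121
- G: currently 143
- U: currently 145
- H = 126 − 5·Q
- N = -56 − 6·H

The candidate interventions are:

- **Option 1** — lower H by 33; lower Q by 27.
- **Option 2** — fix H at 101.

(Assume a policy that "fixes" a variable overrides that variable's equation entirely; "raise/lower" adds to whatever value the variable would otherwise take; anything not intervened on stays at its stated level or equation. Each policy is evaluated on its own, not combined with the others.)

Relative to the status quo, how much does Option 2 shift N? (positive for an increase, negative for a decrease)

-3480

Baseline:
  Q = 121
  H = 126 − 5·121 = -479
  N = -56 − 6·(-479) = 2818
Option 2 (H := 101):
  Q = 121
  H = 101
  N = -56 − 6·101 = -662
Change in N: -662 − 2818 = -3480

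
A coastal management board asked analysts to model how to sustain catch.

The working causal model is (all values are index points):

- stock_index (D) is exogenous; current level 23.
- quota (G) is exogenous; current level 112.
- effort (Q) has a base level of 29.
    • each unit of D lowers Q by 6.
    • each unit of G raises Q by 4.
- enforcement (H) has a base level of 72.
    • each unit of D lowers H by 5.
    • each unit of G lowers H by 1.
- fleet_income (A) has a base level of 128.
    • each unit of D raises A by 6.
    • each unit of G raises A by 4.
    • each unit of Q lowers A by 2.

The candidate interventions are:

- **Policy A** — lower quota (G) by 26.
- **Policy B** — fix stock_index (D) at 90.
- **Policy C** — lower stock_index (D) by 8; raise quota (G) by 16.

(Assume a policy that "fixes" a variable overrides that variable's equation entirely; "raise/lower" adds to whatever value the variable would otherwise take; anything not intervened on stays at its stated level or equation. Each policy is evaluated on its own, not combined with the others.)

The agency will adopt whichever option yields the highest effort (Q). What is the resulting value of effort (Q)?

451

Policy A (G − 26):
  D = 23
  G = 112 − 26 = 86
  Q = 29 − 6·23 + 4·86 = 235
Policy B (D := 90):
  D = 90
  G = 112
  Q = 29 − 6·90 + 4·112 = -63
Policy C (D − 8, G + 16):
  D = 23 − 8 = 15
  G = 112 + 16 = 128
  Q = 29 − 6·15 + 4·128 = 451
Comparing — Policy A: Q=235, Policy B: Q=-63, Policy C: Q=451. Highest is 451 (Policy C).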